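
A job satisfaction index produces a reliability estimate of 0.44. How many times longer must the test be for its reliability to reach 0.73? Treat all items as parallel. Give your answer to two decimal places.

n = [0.73 × 0.56] / [0.44 × 0.27]
  = 0.4088 / 0.1188 = 3.4411

3.44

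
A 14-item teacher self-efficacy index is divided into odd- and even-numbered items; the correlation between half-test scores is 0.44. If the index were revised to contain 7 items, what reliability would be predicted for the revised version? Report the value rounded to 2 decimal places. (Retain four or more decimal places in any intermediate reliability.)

Full-test reliability from the split-half r: r_full = 2(0.44)/(1 + 0.44) = 0.6111
Then adjust to 7 items: n = 7/14 = 0.5000
r_new = n·r_full / (1 + (n − 1)·r_full) = 0.3055 / 0.6945 ≈ 0.4399

0.44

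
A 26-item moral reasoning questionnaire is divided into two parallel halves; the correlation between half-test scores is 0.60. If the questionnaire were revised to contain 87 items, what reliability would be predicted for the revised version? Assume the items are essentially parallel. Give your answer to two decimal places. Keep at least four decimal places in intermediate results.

0.91

Spearman-Brown correction (n = 2): r_full = 2·0.60/(1 + 0.60) = 0.7500
Length factor from 26 to 87 items: n = 87/26 = 3.3462
r_new = n·r_full / (1 + (n − 1)·r_full) = 2.5097 / 2.7597 ≈ 0.9094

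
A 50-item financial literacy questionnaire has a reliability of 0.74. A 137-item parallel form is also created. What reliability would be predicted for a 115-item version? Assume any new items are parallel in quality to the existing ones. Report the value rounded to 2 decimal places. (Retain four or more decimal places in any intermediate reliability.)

0.87

The 137-item form is not needed; work directly from the 50-item form with n = 115/50 = 2.3000.
r_{115} = n·r / (1 + (n − 1)·r) = 1.7020 / 1.9620 ≈ 0.8675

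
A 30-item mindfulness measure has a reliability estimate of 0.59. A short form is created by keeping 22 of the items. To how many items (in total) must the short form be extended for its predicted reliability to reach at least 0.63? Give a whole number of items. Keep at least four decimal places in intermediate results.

First, r for the 22-item form: n = 22/30 = 0.7333, so r_22 = 0.7333·0.59/(1 + (0.7333 − 1)·0.59) = 0.5134
Length factor from the short form to reach 0.63: n' = 0.63(1 − 0.5134) / [0.5134(1 − 0.63)] ≈ 1.6138
Items = 1.6138 × 22 ≈ 35.50 → 36

36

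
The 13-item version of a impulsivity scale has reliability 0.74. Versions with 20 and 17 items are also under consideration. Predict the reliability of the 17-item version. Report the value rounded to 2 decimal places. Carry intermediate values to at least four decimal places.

The 20-item form is not needed; work directly from the 13-item form with n = 17/13 = 1.3077.
r_{17} = n·r / (1 + (n − 1)·r) = 0.9677 / 1.2277 ≈ 0.7882

0.79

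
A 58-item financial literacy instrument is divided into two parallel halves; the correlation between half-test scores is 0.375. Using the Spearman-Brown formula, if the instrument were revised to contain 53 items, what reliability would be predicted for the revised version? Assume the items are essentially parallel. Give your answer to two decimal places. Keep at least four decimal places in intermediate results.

First correct the split-half correlation to full-test reliability: r_full = 2 × 0.375 / (1 + 0.375) ≈ 0.5455
Length factor from 58 to 53 items: n = 53/58 = 0.9138
r_new = n·r_full / (1 + (n − 1)·r_full) = 0.4985 / 0.9530 ≈ 0.5231

0.52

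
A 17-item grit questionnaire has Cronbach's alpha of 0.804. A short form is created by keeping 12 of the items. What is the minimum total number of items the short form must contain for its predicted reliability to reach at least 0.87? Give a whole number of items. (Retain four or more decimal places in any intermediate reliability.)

First, r for the 12-item form: n = 12/17 = 0.7059, so r_12 = 0.7059·0.804/(1 + (0.7059 − 1)·0.804) = 0.7433
Length factor from the short form to reach 0.87: n' = 0.87(1 − 0.7433) / [0.7433(1 − 0.87)] ≈ 2.3112
Items = 2.3112 × 12 ≈ 27.73 → 28

28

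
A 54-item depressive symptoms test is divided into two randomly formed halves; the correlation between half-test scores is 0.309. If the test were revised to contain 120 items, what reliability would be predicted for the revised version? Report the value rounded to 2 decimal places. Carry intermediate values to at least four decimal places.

0.67

First correct the split-half correlation to full-test reliability: r_full = 2 × 0.309 / (1 + 0.309) ≈ 0.4721
Length factor from 54 to 120 items: n = 120/54 = 2.2222
r_new = n·r_full / (1 + (n − 1)·r_full) = 1.0491 / 1.5770 ≈ 0.6653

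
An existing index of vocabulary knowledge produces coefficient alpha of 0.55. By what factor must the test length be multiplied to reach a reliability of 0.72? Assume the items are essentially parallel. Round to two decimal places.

2.10

Spearman-Brown solved for the length factor n:
n = r_target (1 − r_old) / [ r_old (1 − r_target) ]
n = [0.72 × 0.45] / [0.55 × 0.28]
  = 0.3240 / 0.1540 = 2.1039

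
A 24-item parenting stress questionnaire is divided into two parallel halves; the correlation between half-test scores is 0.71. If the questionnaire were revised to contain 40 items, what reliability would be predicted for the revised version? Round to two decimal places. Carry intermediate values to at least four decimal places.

Full-test reliability from the split-half r: r_full = 2(0.71)/(1 + 0.71) = 0.8304
Then adjust to 40 items: n = 40/24 = 1.6667
r_new = n·r_full / (1 + (n − 1)·r_full) = 1.3840 / 1.5536 ≈ 0.8908

0.89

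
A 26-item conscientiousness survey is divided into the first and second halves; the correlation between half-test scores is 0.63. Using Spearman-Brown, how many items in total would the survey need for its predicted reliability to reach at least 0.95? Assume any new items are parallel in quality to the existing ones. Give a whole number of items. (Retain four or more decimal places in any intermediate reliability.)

146

Corrected full-test reliability: r_full = 2 × 0.63 / (1 + 0.63) ≈ 0.7730
Solve Spearman-Brown for n: n = 0.95(1 − 0.7730) / [0.7730(1 − 0.95)] = 5.5796
Required items = 5.5796 × 26 = 145.07, so 146 items.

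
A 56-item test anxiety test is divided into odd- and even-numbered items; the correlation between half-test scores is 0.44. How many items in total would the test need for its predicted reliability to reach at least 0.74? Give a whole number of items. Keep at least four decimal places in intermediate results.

r_full = 2(0.44)/(1 + 0.44) = 0.6111
Solve Spearman-Brown for n: n = 0.74(1 − 0.6111) / [0.6111(1 − 0.74)] = 1.8113
Required items = 1.8113 × 56 = 101.43, so 102 items.

102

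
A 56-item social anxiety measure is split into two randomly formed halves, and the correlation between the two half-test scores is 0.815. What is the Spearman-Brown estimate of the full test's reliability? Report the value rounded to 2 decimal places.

Each half is half the length of the full test, so the full test is n = 2 times a half.
r_full = 2(0.815) / (1 + 0.815)
r_full = 1.6300 / 1.8150 ≈ 0.8981

0.90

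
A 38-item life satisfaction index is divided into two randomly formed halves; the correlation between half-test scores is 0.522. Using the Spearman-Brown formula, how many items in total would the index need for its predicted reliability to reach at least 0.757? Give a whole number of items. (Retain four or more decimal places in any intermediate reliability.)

Corrected full-test reliability: r_full = 2 × 0.522 / (1 + 0.522) ≈ 0.6859
Solve Spearman-Brown for n: n = 0.757(1 − 0.6859) / [0.6859(1 − 0.757)] = 1.4266
Items = 1.4266 × 38 ≈ 54.21 → 55

55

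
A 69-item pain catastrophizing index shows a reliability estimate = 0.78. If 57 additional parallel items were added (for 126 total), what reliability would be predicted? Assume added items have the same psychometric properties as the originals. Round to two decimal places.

Length ratio n = 126/69 = 1.8261
r_new = (1.8261 × 0.78) / (1 + (1.8261 − 1) × 0.78)
     = 1.4244 / 1.6444 = 0.8662

0.87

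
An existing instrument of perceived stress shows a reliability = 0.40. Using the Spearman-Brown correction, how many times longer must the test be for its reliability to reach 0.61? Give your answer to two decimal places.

2.35

Rearranging the Spearman-Brown formula for n,
n = r*(1 − r) / [ r (1 − r*) ]
n = 0.61 × (1 − 0.40) / [ 0.40 × (1 − 0.61) ]
  = 0.3660 / 0.1560 = 2.3462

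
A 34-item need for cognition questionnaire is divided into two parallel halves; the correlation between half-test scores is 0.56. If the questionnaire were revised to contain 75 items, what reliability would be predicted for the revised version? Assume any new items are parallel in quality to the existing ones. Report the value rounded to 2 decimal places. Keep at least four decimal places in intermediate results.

Full-test reliability from the split-half r: r_full = 2(0.56)/(1 + 0.56) = 0.7179
Length factor from 34 to 75 items: n = 75/34 = 2.2059
r_new = n·r_full / (1 + (n − 1)·r_full) = 1.5836 / 1.8657 ≈ 0.8488

0.85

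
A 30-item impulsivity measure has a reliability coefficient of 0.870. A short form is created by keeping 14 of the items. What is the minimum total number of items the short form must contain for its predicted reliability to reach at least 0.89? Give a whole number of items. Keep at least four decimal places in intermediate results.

First, r for the 14-item form: n = 14/30 = 0.4667, so r_14 = 0.4667·0.870/(1 + (0.4667 − 1)·0.870) = 0.7575
Then solve for n' with r_old = 0.7575, r_target = 0.89: n' = 0.89(1 − 0.7575)/[0.7575(1 − 0.89)] = 2.5902
Items = 2.5902 × 14 ≈ 36.26 → 37

37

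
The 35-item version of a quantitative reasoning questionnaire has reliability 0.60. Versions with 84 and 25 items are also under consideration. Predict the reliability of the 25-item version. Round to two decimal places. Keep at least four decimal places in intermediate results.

0.52

The 84-item form is not needed; work directly from the 35-item form with n = 25/35 = 0.7143.
r_{25} = n·r / (1 + (n − 1)·r) = 0.4286 / 0.8286 ≈ 0.5173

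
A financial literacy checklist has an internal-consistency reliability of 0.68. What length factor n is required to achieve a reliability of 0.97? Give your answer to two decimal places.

n = [0.97 × 0.32] / [0.68 × 0.03]
n = 0.3104 / 0.0204 ≈ 15.2157

15.22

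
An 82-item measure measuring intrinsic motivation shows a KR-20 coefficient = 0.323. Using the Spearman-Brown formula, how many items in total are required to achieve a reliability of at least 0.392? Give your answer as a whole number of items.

n = 0.392(1 − 0.323) / [0.323(1 − 0.392)]
n = 0.265384 / 0.196384 ≈ 1.3514
1.3514 × 82 = 110.81 → 111 items

111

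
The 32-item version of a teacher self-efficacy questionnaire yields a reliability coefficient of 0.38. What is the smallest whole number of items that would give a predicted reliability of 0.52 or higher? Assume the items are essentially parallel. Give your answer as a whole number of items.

57

n = 0.52(1 − 0.38) / [0.38(1 − 0.52)]
  = 0.3224 / 0.1824 = 1.7675
Items needed = n × 32 = 1.7675 × 32 ≈ 56.56 → round up to 57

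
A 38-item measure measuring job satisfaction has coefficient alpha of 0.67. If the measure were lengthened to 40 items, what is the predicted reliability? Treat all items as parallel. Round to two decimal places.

Length ratio n = 40/38 = 1.0526
r_new = (1.0526 × 0.67) / (1 + (1.0526 − 1) × 0.67)
     = 0.7052 / 1.0352 = 0.6812

0.68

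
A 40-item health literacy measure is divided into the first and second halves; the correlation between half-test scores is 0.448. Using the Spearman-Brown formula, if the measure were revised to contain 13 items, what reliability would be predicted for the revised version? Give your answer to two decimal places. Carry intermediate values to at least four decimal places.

0.35

Spearman-Brown correction (n = 2): r_full = 2·0.448/(1 + 0.448) = 0.6188
Length factor from 40 to 13 items: n = 13/40 = 0.3250
r_new = n·r_full / (1 + (n − 1)·r_full) = 0.2011 / 0.5823 ≈ 0.3454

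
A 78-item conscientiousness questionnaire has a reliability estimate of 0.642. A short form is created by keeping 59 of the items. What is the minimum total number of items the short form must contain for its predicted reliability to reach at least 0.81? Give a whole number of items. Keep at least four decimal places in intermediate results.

Short-form reliability: n = 59/78 = 0.7564; r_59 = n·r/(1+(n−1)r) ≈ 0.5756
Length factor from the short form to reach 0.81: n' = 0.81(1 − 0.5756) / [0.5756(1 − 0.81)] ≈ 3.1433
Items = 3.1433 × 59 ≈ 185.45 → 186

186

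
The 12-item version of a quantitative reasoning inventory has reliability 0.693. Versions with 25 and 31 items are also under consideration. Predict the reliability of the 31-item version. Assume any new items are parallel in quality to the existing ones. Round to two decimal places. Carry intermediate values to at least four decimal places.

The 25-item form is not needed; work directly from the 12-item form with n = 31/12 = 2.5833.
r_{31} = n·r / (1 + (n − 1)·r) = 1.7902 / 2.0972 ≈ 0.8536

0.85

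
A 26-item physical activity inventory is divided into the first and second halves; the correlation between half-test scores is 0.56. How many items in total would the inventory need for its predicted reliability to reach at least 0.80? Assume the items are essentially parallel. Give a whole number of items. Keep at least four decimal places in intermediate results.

41

Corrected full-test reliability: r_full = 2 × 0.56 / (1 + 0.56) ≈ 0.7179
n = r_tgt(1 − r_full) / [r_full(1 − r_tgt)] = 0.80 × 0.2821 / (0.7179 × 0.20) ≈ 1.5718
Required items = 1.5718 × 26 = 40.87, so 41 items.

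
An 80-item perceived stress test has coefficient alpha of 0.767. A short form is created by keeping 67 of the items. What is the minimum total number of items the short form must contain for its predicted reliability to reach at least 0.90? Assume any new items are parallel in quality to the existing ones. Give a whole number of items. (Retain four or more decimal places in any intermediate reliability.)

First, r for the 67-item form: n = 67/80 = 0.8375, so r_67 = 0.8375·0.767/(1 + (0.8375 − 1)·0.767) = 0.7338
Then solve for n' with r_old = 0.7338, r_target = 0.90: n' = 0.90(1 − 0.7338)/[0.7338(1 − 0.90)] = 3.2649
Items = 3.2649 × 67 ≈ 218.75 → 219

219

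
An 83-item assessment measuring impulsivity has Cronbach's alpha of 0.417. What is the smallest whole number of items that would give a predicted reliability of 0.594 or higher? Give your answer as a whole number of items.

Spearman-Brown solved for the length factor n:
n = r_target (1 − r_old) / [ r_old (1 − r_target) ]
n = [0.594 × 0.583] / [0.417 × 0.406]
n = 0.346302 / 0.169302 ≈ 2.0455
So the test needs 2.0455 × 83 ≈ 169.78 items; rounding up, 170.

170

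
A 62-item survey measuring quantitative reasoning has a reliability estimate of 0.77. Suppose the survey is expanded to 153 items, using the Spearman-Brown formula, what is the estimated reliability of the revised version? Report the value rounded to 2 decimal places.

0.89

Length ratio n = 153/62 = 2.4677
By Spearman-Brown, r_new = n r / (1 + (n − 1) r).
r_new = 2.4677·0.77 / [1 + (2.4677 − 1)·0.77]
     = 1.9001 / 2.1301 = 0.8920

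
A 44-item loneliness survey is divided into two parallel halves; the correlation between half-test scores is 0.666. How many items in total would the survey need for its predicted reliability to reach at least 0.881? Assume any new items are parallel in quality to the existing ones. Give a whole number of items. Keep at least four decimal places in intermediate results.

82

r_full = 2(0.666)/(1 + 0.666) = 0.7995
Solve Spearman-Brown for n: n = 0.881(1 − 0.7995) / [0.7995(1 − 0.881)] = 1.8566
Items = 1.8566 × 44 ≈ 81.69 → 82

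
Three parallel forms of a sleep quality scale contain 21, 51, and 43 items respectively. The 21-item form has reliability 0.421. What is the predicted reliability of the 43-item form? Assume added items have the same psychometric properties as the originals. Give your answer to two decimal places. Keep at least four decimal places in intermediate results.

Only the ratio of lengths matters: n = 43/21 = 2.0476
r_{43} = n·r / (1 + (n − 1)·r) = 0.8620 / 1.4410 ≈ 0.5982

0.60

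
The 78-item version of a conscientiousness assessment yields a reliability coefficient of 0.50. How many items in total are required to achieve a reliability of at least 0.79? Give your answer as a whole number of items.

n = [0.79 × 0.50] / [0.50 × 0.21]
n = 0.3950 / 0.1050 ≈ 3.7619
3.7619 × 78 = 293.43 → 294 items

294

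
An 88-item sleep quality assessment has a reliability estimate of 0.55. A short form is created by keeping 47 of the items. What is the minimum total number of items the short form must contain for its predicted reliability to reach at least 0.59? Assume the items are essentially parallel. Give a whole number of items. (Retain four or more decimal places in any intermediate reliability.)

104

Short-form reliability: n = 47/88 = 0.5341; r_47 = n·r/(1+(n−1)r) ≈ 0.3950
Then solve for n' with r_old = 0.3950, r_target = 0.59: n' = 0.59(1 − 0.3950)/[0.3950(1 − 0.59)] = 2.2041
Items = 2.2041 × 47 ≈ 103.59 → 104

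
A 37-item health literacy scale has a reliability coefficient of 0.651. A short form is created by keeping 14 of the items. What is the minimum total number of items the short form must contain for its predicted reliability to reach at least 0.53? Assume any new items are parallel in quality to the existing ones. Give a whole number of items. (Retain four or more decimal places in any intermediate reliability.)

Short-form reliability: n = 14/37 = 0.3784; r_14 = n·r/(1+(n−1)r) ≈ 0.4138
Then solve for n' with r_old = 0.4138, r_target = 0.53: n' = 0.53(1 − 0.4138)/[0.4138(1 − 0.53)] = 1.5975
Items = 1.5975 × 14 ≈ 22.36 → 23

23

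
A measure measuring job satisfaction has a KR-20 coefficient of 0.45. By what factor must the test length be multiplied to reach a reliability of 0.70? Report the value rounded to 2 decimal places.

2.85

Spearman-Brown solved for the length factor n:
n = r_target (1 − r_old) / [ r_old (1 − r_target) ]
n = 0.70(1 − 0.45) / [0.45(1 − 0.70)]
  = 0.3850 / 0.1350 = 2.8519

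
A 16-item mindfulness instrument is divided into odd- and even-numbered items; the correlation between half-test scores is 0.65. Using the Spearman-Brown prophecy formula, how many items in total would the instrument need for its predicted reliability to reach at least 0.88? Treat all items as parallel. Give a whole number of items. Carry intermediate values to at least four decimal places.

r_full = 2(0.65)/(1 + 0.65) = 0.7879
Solve Spearman-Brown for n: n = 0.88(1 − 0.7879) / [0.7879(1 − 0.88)] = 1.9741
Items = 1.9741 × 16 ≈ 31.59 → 32

32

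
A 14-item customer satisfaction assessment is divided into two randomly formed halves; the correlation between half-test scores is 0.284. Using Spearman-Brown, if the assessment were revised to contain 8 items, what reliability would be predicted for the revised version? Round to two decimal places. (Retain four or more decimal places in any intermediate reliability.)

0.31

First correct the split-half correlation to full-test reliability: r_full = 2 × 0.284 / (1 + 0.284) ≈ 0.4424
Length factor from 14 to 8 items: n = 8/14 = 0.5714
r_new = n·r_full / (1 + (n − 1)·r_full) = 0.2528 / 0.8104 ≈ 0.3119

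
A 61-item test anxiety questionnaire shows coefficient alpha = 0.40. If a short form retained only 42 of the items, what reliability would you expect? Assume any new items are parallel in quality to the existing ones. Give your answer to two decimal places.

n = 42/61 = 0.6885
Apply the Spearman-Brown prophecy formula, r' = nr / [1 + (n − 1)r]:
r_new = (0.6885 × 0.40) / (1 + (0.6885 − 1) × 0.40)
     = 0.2754 / 0.8754 = 0.3146

0.31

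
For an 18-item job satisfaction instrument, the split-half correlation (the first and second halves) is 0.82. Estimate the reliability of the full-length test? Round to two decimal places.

Apply the Spearman-Brown correction with n = 2:
r_full = 2r_hh / (1 + r_hh) = 2 × 0.82 / (1 + 0.82)
r_full = 1.6400 / 1.8200 ≈ 0.9011

0.90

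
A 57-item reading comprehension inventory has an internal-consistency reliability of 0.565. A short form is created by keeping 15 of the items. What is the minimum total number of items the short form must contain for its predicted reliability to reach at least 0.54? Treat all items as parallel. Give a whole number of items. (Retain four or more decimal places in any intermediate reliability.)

52

Short-form reliability: n = 15/57 = 0.2632; r_15 = n·r/(1+(n−1)r) ≈ 0.2548
Length factor from the short form to reach 0.54: n' = 0.54(1 − 0.2548) / [0.2548(1 − 0.54)] ≈ 3.4333
Total items = 3.4333 × 15 = 51.50, rounded up to 52.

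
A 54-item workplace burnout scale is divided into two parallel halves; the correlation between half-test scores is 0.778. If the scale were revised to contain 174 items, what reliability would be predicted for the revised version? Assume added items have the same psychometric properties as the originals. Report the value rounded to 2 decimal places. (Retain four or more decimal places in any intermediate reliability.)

First correct the split-half correlation to full-test reliability: r_full = 2 × 0.778 / (1 + 0.778) ≈ 0.8751
Then adjust to 174 items: n = 174/54 = 3.2222
r_new = n·r_full / (1 + (n − 1)·r_full) = 2.8197 / 2.9446 ≈ 0.9576

0.96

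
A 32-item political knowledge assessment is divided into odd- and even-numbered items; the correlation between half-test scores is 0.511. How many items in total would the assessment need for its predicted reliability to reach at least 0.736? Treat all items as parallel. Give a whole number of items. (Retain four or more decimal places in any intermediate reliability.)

43

r_full = 2(0.511)/(1 + 0.511) = 0.6764
n = r_tgt(1 − r_full) / [r_full(1 − r_tgt)] = 0.736 × 0.3236 / (0.6764 × 0.264) ≈ 1.3338
Required items = 1.3338 × 32 = 42.68, so 43 items.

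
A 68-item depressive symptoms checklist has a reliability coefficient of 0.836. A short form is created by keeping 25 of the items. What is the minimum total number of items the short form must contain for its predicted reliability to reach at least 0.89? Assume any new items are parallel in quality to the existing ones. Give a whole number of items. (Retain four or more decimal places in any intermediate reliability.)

108

Short-form reliability: n = 25/68 = 0.3676; r_25 = n·r/(1+(n−1)r) ≈ 0.6520
Then solve for n' with r_old = 0.6520, r_target = 0.89: n' = 0.89(1 − 0.6520)/[0.6520(1 − 0.89)] = 4.3185
Total items = 4.3185 × 25 = 107.96, rounded up to 108.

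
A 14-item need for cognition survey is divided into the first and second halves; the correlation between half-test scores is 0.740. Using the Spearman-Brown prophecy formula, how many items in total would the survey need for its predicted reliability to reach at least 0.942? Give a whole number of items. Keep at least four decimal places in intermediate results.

r_full = 2(0.740)/(1 + 0.740) = 0.8506
n = r_tgt(1 − r_full) / [r_full(1 − r_tgt)] = 0.942 × 0.1494 / (0.8506 × 0.058) ≈ 2.8526
Items = 2.8526 × 14 ≈ 39.94 → 40

40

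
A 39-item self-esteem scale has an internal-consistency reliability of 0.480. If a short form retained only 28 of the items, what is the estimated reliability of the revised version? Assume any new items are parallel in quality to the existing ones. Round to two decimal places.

0.40

The new length is 28/39 = 0.7179 times the old.
Spearman-Brown: r_new = n·r / (1 + (n − 1)·r)
r_new = 0.7179·0.480 / [1 + (0.7179 − 1)·0.480]
r_new = 0.3446 / 0.8646 ≈ 0.3986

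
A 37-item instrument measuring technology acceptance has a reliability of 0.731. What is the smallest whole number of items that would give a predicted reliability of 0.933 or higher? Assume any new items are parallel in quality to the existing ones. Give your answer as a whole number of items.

n = 0.933 × (1 − 0.731) / [ 0.731 × (1 − 0.933) ]
  = 0.250977 / 0.048977 = 5.1244
So the test needs 5.1244 × 37 ≈ 189.60 items; rounding up, 190.

190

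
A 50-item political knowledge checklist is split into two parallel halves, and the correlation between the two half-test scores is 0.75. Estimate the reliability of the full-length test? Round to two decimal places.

0.86

r_full = 2r_hh / (1 + r_hh) = 2 × 0.75 / (1 + 0.75)
r_full = 1.5000 / 1.7500 ≈ 0.8571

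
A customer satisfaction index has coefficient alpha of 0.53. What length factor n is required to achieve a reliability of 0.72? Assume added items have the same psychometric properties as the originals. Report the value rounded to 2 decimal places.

2.28

Invert Spearman-Brown to solve for n:
n = r_target (1 − r_old) / [ r_old (1 − r_target) ]
n = [0.72 × 0.47] / [0.53 × 0.28]
n = 0.3384 / 0.1484 ≈ 2.2803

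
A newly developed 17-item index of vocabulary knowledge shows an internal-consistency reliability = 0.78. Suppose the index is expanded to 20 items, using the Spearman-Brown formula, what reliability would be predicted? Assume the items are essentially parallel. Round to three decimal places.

0.807

The new length is 20/17 = 1.1765 times the old.
r_new = 1.1765·0.78 / [1 + (1.1765 − 1)·0.78]
     = 0.9177 / 1.1377 = 0.8066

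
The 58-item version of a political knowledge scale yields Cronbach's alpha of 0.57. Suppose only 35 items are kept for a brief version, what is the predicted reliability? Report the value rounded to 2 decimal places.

The new length is 35/58 = 0.6034 times the old.
r_new = (0.6034 × 0.57) / (1 + (0.6034 − 1) × 0.57)
     = 0.3439 / 0.7739 = 0.4444

0.44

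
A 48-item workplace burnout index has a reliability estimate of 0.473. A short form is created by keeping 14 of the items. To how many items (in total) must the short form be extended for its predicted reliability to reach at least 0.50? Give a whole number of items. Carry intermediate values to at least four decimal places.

54

Short-form reliability: n = 14/48 = 0.2917; r_14 = n·r/(1+(n−1)r) ≈ 0.2075
Then solve for n' with r_old = 0.2075, r_target = 0.50: n' = 0.50(1 − 0.2075)/[0.2075(1 − 0.50)] = 3.8193
Items = 3.8193 × 14 ≈ 53.47 → 54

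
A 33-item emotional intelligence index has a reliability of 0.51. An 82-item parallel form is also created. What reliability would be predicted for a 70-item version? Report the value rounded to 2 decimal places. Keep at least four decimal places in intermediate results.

0.69

The 82-item form is not needed; work directly from the 33-item form with n = 70/33 = 2.1212.
r_{70} = n·r / (1 + (n − 1)·r) = 1.0818 / 1.5718 ≈ 0.6883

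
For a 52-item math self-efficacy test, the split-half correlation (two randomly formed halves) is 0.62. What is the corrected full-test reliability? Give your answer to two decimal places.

Apply the Spearman-Brown correction with n = 2:
r_full = 2r_hh / (1 + r_hh) = 2 × 0.62 / (1 + 0.62)
r_full = 1.2400 / 1.6200 ≈ 0.7654

0.77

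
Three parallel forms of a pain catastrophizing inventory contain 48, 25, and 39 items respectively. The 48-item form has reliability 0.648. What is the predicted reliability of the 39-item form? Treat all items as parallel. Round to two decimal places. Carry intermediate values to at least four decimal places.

The 25-item form is not needed; work directly from the 48-item form with n = 39/48 = 0.8125.
r_{39} = n·r / (1 + (n − 1)·r) = 0.5265 / 0.8785 ≈ 0.5993

0.60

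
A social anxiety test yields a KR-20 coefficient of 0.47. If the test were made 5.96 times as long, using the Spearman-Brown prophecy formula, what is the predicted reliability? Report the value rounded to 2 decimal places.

0.84

r_new = 5.96·0.47 / [1 + (5.96 − 1)·0.47]
     = 2.8012 / 3.3312 = 0.8409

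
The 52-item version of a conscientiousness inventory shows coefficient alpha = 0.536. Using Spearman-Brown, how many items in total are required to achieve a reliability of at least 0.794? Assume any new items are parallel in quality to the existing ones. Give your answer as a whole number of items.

174

Invert Spearman-Brown to solve for n:
n = r_target (1 − r_old) / [ r_old (1 − r_target) ]
n = 0.794 × (1 − 0.536) / [ 0.536 × (1 − 0.794) ]
  = 0.368416 / 0.110416 = 3.3366
3.3366 × 52 = 173.50 → 174 items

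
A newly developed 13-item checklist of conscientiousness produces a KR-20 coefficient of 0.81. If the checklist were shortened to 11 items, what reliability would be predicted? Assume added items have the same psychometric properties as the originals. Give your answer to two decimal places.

0.78

n = 11/13 = 0.8462
By Spearman-Brown, r_new = n r / (1 + (n − 1) r).
r_new = 0.8462·0.81 / [1 + (0.8462 − 1)·0.81]
r_new = 0.6854 / 0.8754 ≈ 0.7830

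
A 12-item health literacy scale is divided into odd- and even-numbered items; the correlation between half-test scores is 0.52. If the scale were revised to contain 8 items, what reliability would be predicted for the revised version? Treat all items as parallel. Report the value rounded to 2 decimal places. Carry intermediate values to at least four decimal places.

0.59

First correct the split-half correlation to full-test reliability: r_full = 2 × 0.52 / (1 + 0.52) ≈ 0.6842
Length factor from 12 to 8 items: n = 8/12 = 0.6667
r_new = n·r_full / (1 + (n − 1)·r_full) = 0.4562 / 0.7720 ≈ 0.5909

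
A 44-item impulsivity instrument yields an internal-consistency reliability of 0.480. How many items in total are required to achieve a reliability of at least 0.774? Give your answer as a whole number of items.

Invert Spearman-Brown to solve for n:
n = r*(1 − r) / [ r (1 − r*) ]
n = 0.774(1 − 0.480) / [0.480(1 − 0.774)]
n = 0.402480 / 0.108480 ≈ 3.7102
3.7102 × 44 = 163.25 → 164 items

164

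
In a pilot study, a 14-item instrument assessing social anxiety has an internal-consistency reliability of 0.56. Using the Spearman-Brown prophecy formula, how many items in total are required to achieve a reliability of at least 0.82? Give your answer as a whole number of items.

Spearman-Brown solved for the length factor n:
n = r*(1 − r) / [ r (1 − r*) ]
n = 0.82(1 − 0.56) / [0.56(1 − 0.82)]
  = 0.3608 / 0.1008 = 3.5794
3.5794 × 14 = 50.11 → 51 items

51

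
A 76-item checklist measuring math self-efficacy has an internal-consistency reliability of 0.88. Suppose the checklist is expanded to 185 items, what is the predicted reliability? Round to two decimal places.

0.95

n = 185/76 = 2.4342
Spearman-Brown: r_new = n·r / (1 + (n − 1)·r)
r_new = (2.4342 × 0.88) / (1 + (2.4342 − 1) × 0.88)
r_new = 2.1421 / 2.2621 ≈ 0.9470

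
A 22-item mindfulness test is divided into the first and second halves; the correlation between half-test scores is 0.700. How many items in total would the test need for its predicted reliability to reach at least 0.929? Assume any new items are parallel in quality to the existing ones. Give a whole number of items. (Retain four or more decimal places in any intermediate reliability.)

62

Corrected full-test reliability: r_full = 2 × 0.700 / (1 + 0.700) ≈ 0.8235
Solve Spearman-Brown for n: n = 0.929(1 − 0.8235) / [0.8235(1 − 0.929)] = 2.8044
Items = 2.8044 × 22 ≈ 61.70 → 62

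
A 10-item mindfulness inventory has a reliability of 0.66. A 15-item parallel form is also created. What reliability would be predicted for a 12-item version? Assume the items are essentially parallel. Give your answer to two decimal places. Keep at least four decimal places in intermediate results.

The 15-item form is not needed; work directly from the 10-item form with n = 12/10 = 1.2000.
r_{12} = n·r / (1 + (n − 1)·r) = 0.7920 / 1.1320 ≈ 0.6996

0.70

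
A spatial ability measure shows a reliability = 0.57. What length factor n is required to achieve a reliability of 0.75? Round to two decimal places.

n = 0.75 × (1 − 0.57) / [ 0.57 × (1 − 0.75) ]
  = 0.3225 / 0.1425 = 2.2632

2.26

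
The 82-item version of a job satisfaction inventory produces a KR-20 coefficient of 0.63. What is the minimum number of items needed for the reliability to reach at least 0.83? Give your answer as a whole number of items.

236

Spearman-Brown solved for the length factor n:
n = r_target (1 − r_old) / [ r_old (1 − r_target) ]
n = [0.83 × 0.37] / [0.63 × 0.17]
n = 0.3071 / 0.1071 ≈ 2.8674
Items needed = n × 82 = 2.8674 × 82 ≈ 235.13 → round up to 236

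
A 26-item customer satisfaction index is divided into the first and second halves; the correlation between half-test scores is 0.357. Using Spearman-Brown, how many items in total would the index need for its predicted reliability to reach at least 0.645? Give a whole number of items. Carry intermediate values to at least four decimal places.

43

r_full = 2(0.357)/(1 + 0.357) = 0.5262
n = r_tgt(1 − r_full) / [r_full(1 − r_tgt)] = 0.645 × 0.4738 / (0.5262 × 0.355) ≈ 1.6360
Required items = 1.6360 × 26 = 42.54, so 43 items.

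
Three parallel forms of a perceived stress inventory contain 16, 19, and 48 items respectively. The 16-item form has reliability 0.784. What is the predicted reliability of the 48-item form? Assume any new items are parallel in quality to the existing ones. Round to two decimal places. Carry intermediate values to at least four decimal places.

0.92

The 19-item form is not needed; work directly from the 16-item form with n = 48/16 = 3.0000.
r_{48} = n·r / (1 + (n − 1)·r) = 2.3520 / 2.5680 ≈ 0.9159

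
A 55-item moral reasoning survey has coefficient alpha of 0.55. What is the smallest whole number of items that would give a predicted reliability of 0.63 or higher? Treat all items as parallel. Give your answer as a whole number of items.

Rearranging the Spearman-Brown formula for n,
n = r_target (1 − r_old) / [ r_old (1 − r_target) ]
n = 0.63 × (1 − 0.55) / [ 0.55 × (1 − 0.63) ]
n = 0.2835 / 0.2035 ≈ 1.3931
So the test needs 1.3931 × 55 ≈ 76.62 items; rounding up, 77.

77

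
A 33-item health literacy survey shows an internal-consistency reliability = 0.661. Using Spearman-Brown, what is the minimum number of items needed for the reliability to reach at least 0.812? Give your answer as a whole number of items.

74

Spearman-Brown solved for the length factor n:
n = r_target (1 − r_old) / [ r_old (1 − r_target) ]
n = 0.812(1 − 0.661) / [0.661(1 − 0.812)]
n = 0.275268 / 0.124268 ≈ 2.2151
So the test needs 2.2151 × 33 ≈ 73.10 items; rounding up, 74.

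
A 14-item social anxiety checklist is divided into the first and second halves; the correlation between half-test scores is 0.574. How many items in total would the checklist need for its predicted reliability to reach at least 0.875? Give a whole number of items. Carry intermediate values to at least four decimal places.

37

r_full = 2(0.574)/(1 + 0.574) = 0.7294
n = r_tgt(1 − r_full) / [r_full(1 − r_tgt)] = 0.875 × 0.2706 / (0.7294 × 0.125) ≈ 2.5969
Items = 2.5969 × 14 ≈ 36.36 → 37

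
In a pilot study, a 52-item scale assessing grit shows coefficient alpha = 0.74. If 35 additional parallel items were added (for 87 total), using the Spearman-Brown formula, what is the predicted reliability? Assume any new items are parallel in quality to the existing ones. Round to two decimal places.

0.83

The new length is 87/52 = 1.6731 times the old.
By Spearman-Brown, r_new = n r / (1 + (n − 1) r).
r_new = 1.6731·0.74 / [1 + (1.6731 − 1)·0.74]
r_new = 1.2381 / 1.4981 ≈ 0.8264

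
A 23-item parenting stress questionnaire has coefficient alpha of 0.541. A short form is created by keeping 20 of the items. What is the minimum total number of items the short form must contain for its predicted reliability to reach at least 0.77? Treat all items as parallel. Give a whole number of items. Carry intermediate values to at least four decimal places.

66

First, r for the 20-item form: n = 20/23 = 0.8696, so r_20 = 0.8696·0.541/(1 + (0.8696 − 1)·0.541) = 0.5062
Length factor from the short form to reach 0.77: n' = 0.77(1 − 0.5062) / [0.5062(1 − 0.77)] ≈ 3.2658
Total items = 3.2658 × 20 = 65.32, rounded up to 66.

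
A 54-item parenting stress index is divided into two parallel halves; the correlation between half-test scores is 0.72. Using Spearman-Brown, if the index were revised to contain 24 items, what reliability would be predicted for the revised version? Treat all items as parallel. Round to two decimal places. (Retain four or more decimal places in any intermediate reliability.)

0.70

Spearman-Brown correction (n = 2): r_full = 2·0.72/(1 + 0.72) = 0.8372
Then adjust to 24 items: n = 24/54 = 0.4444
r_new = n·r_full / (1 + (n − 1)·r_full) = 0.3721 / 0.5349 ≈ 0.6956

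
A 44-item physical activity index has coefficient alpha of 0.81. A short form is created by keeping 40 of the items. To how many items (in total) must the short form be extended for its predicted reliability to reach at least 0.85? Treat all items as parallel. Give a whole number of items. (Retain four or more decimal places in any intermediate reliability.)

59

First, r for the 40-item form: n = 40/44 = 0.9091, so r_40 = 0.9091·0.81/(1 + (0.9091 − 1)·0.81) = 0.7949
Then solve for n' with r_old = 0.7949, r_target = 0.85: n' = 0.85(1 − 0.7949)/[0.7949(1 − 0.85)] = 1.4621
Items = 1.4621 × 40 ≈ 58.48 → 59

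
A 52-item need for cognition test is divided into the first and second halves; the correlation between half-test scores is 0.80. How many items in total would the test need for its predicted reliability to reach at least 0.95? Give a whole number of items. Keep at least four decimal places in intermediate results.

124

Corrected full-test reliability: r_full = 2 × 0.80 / (1 + 0.80) ≈ 0.8889
Solve Spearman-Brown for n: n = 0.95(1 − 0.8889) / [0.8889(1 − 0.95)] = 2.3747
Required items = 2.3747 × 52 = 123.48, so 124 items.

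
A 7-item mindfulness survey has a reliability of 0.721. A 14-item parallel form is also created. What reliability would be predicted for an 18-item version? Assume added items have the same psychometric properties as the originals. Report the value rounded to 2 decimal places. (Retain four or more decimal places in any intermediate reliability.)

Only the ratio of lengths matters: n = 18/7 = 2.5714
r_{18} = n·r / (1 + (n − 1)·r) = 1.8540 / 2.1330 ≈ 0.8692

0.87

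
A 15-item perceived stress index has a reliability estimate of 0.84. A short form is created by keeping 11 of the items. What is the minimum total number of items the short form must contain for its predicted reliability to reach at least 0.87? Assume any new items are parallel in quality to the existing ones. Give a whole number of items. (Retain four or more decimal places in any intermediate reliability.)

20

Short-form reliability: n = 11/15 = 0.7333; r_11 = n·r/(1+(n−1)r) ≈ 0.7938
Then solve for n' with r_old = 0.7938, r_target = 0.87: n' = 0.87(1 − 0.7938)/[0.7938(1 − 0.87)] = 1.7384
Items = 1.7384 × 11 ≈ 19.12 → 20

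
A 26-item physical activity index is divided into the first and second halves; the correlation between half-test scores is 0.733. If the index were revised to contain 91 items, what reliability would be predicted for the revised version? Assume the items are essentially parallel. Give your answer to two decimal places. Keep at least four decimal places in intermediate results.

0.95

First correct the split-half correlation to full-test reliability: r_full = 2 × 0.733 / (1 + 0.733) ≈ 0.8459
Length factor from 26 to 91 items: n = 91/26 = 3.5000
r_new = n·r_full / (1 + (n − 1)·r_full) = 2.9606 / 3.1147 ≈ 0.9505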